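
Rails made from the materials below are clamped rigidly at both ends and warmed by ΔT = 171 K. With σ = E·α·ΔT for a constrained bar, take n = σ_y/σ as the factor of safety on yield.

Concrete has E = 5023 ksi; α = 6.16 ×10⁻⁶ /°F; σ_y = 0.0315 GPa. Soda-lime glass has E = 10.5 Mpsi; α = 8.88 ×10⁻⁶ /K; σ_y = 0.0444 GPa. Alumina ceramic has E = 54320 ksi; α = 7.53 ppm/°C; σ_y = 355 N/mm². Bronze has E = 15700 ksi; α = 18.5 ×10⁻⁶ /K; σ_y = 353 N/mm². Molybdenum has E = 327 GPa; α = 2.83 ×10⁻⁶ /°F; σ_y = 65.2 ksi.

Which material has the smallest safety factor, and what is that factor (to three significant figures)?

Converting E to GPa, α to ×10⁻⁶/K, σ_y to MPa, then σ and n for each:
  concrete: E = 34.63, α = 11.1, σ_y = 31.50 → σ = 65.7 MPa, n = 0.480
  soda-lime glass: E = 72.39, α = 8.88, σ_y = 44.40 → σ = 110 MPa, n = 0.404
  alumina ceramic: E = 374.5, α = 7.53, σ_y = 355.0 → σ = 482 MPa, n = 0.736
  bronze: E = 108.2, α = 18.5, σ_y = 353.0 → σ = 342 MPa, n = 1.03
  molybdenum: E = 327.0, α = 5.09, σ_y = 449.5 → σ = 285 MPa, n = 1.58
Soda-lime glass has the lowest safety factor, n = 0.404.

soda-lime glass, n = 0.404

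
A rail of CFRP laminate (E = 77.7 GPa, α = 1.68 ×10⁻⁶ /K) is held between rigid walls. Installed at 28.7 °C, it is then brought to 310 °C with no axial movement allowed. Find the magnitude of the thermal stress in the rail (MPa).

36.7 MPa

ΔT = 281.3 K. Constrained thermal stress σ = E·α·ΔT = 77.70×10³ MPa × 1.68×10⁻⁶ × 281.3 = 36.7 MPa (compressive).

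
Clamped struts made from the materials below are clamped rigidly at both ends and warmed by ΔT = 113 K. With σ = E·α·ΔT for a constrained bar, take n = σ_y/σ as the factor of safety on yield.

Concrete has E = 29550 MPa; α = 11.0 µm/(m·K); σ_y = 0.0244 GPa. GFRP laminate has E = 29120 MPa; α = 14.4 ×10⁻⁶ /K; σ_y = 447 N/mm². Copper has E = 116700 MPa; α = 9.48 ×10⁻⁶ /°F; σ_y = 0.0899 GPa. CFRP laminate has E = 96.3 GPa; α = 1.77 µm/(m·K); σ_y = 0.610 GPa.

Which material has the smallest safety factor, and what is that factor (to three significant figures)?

copper, n = 0.400

In consistent units (E in GPa, α in ×10⁻⁶/K, σ_y in MPa):
  concrete: E = 29.55, α = 11.0, σ_y = 24.40 → σ = 36.7 MPa, n = 0.664
  GFRP laminate: E = 29.12, α = 14.4, σ_y = 447.0 → σ = 47.4 MPa, n = 9.43
  copper: E = 116.7, α = 17.1, σ_y = 89.90 → σ = 225 MPa, n = 0.400
  CFRP laminate: E = 96.30, α = 1.77, σ_y = 610.0 → σ = 19.3 MPa, n = 31.7
Smallest n: copper with n = 0.400.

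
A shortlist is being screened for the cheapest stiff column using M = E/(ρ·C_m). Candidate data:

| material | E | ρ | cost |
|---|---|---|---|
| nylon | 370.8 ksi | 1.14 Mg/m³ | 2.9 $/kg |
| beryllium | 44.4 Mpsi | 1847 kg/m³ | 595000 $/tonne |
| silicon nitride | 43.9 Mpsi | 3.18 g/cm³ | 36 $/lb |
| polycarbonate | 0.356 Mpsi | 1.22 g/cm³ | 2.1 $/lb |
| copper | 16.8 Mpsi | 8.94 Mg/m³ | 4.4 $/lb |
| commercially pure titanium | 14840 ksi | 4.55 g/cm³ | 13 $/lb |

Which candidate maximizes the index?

In SI units:
  nylon: E = 2.557 GPa, ρ = 1140 kg/m³, cost = 2.900 $/kg
  beryllium: E = 306.1 GPa, ρ = 1847 kg/m³, cost = 595.0 $/kg
  silicon nitride: E = 302.7 GPa, ρ = 3180 kg/m³, cost = 79.37 $/kg
  polycarbonate: E = 2.455 GPa, ρ = 1220 kg/m³, cost = 4.630 $/kg
  copper: E = 115.8 GPa, ρ = 8940 kg/m³, cost = 9.700 $/kg
  commercially pure titanium: E = 102.3 GPa, ρ = 4550 kg/m³, cost = 28.66 $/kg
  copper: M = 1.34 MN·m per $
  silicon nitride: M = 1.20 MN·m per $
  commercially pure titanium: M = 0.785 MN·m per $
  nylon: M = 0.773 MN·m per $
  polycarbonate: M = 0.435 MN·m per $
  beryllium: M = 0.279 MN·m per $
Highest index: copper.

copper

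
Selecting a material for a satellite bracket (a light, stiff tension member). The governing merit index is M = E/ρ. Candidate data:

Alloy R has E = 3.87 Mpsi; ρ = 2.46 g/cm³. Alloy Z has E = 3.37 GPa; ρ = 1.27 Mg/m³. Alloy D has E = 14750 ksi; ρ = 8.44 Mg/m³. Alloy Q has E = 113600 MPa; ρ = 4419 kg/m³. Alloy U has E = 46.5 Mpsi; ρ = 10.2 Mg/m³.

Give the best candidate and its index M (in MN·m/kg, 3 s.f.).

Putting every candidate on a common basis:
  alloy R: E = 26.68 GPa, ρ = 2460 kg/m³
  alloy Z: E = 3.370 GPa, ρ = 1270 kg/m³
  alloy D: E = 101.7 GPa, ρ = 8440 kg/m³
  alloy Q: E = 113.6 GPa, ρ = 4419 kg/m³
  alloy U: E = 320.6 GPa, ρ = 10200 kg/m³
  alloy U: M = 31.4 MN·m/kg
  alloy Q: M = 25.7 MN·m/kg
  alloy D: M = 12.0 MN·m/kg
  alloy R: M = 10.8 MN·m/kg
  alloy Z: M = 2.65 MN·m/kg
Highest index: alloy U.

alloy U, M = 31.4 MN·m/kg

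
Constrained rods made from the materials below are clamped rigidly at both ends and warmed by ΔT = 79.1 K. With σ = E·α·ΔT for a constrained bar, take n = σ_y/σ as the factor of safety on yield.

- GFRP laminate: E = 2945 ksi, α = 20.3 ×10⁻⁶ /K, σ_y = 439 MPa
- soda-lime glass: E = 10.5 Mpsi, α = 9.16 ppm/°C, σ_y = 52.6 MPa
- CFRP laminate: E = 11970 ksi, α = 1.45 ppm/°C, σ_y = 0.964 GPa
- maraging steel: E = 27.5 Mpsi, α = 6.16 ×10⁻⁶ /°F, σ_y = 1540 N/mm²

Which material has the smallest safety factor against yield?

soda-lime glass

In consistent units (E in GPa, α in ×10⁻⁶/K, σ_y in MPa):
  GFRP laminate: E = 20.31, α = 20.3, σ_y = 439.0 → σ = 32.6 MPa, n = 13.5
  soda-lime glass: E = 72.39, α = 9.16, σ_y = 52.60 → σ = 52.5 MPa, n = 1.00
  CFRP laminate: E = 82.53, α = 1.45, σ_y = 964.0 → σ = 9.47 MPa, n = 102
  maraging steel: E = 189.6, α = 11.1, σ_y = 1540 → σ = 166 MPa, n = 9.26
Soda-lime glass has the lowest safety factor, n = 1.00.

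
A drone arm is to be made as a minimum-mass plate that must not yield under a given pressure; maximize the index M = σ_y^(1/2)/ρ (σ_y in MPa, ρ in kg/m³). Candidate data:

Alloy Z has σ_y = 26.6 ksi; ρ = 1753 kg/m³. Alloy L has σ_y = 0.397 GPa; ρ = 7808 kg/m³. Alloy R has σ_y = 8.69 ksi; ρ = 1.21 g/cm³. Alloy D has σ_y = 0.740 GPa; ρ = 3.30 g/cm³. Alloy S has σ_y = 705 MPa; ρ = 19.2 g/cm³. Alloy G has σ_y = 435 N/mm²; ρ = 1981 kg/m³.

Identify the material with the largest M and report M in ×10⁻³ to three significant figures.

alloy G, M = 10.5×10⁻³

Normalizing units and computing the index:
  alloy Z: σ_y = 183.4 MPa, ρ = 1753 kg/m³
  alloy L: σ_y = 397.0 MPa, ρ = 7808 kg/m³
  alloy R: σ_y = 59.92 MPa, ρ = 1210 kg/m³
  alloy D: σ_y = 740.0 MPa, ρ = 3300 kg/m³
  alloy S: σ_y = 705.0 MPa, ρ = 19200 kg/m³
  alloy G: σ_y = 435.0 MPa, ρ = 1981 kg/m³
  alloy G: M = 10.5×10⁻³
  alloy D: M = 8.24×10⁻³
  alloy Z: M = 7.73×10⁻³
  alloy R: M = 6.40×10⁻³
  alloy L: M = 2.55×10⁻³
  alloy S: M = 1.38×10⁻³
Highest index: alloy G.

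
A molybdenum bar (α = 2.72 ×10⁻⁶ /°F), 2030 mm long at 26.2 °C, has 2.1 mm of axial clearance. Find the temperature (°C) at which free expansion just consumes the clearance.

α = 2.72×10⁻⁶/°F × 9/5 = 4.90×10⁻⁶/K.
α·L₀·ΔT = 2.1 mm ⇒ ΔT = 2.1 / (4.90×10⁻⁶ × 2030.0) = 211.3 K.
T = 26.2 + 211.3 = 237.5 °C.

237 °C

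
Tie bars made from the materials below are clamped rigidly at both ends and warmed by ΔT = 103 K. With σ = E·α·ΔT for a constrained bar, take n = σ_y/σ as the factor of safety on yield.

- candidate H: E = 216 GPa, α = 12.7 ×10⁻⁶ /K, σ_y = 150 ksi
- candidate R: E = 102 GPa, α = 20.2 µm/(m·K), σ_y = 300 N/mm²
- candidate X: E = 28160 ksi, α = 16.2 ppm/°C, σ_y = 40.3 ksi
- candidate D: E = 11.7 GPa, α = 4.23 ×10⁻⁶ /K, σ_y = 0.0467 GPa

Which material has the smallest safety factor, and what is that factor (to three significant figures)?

Converting E to GPa, α to ×10⁻⁶/K, σ_y to MPa, then σ and n for each:
  candidate H: E = 216.0, α = 12.7, σ_y = 1034 → σ = 283 MPa, n = 3.66
  candidate R: E = 102.0, α = 20.2, σ_y = 300.0 → σ = 212 MPa, n = 1.41
  candidate X: E = 194.2, α = 16.2, σ_y = 277.9 → σ = 324 MPa, n = 0.858
  candidate D: E = 11.70, α = 4.23, σ_y = 46.70 → σ = 5.10 MPa, n = 9.16
Candidate X has the lowest safety factor, n = 0.858.

candidate X, n = 0.858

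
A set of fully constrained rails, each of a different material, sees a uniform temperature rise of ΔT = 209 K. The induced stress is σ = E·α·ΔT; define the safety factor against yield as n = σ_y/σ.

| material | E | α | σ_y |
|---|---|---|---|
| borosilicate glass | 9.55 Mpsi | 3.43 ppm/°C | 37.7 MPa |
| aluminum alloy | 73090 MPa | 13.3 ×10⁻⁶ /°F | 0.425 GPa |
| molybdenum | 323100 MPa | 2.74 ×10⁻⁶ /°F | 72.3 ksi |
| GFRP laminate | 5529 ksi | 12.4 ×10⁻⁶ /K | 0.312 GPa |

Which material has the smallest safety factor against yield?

borosilicate glass

Per material, after unit conversion:
  borosilicate glass: E = 65.84, α = 3.43, σ_y = 37.70 → σ = 47.2 MPa, n = 0.799
  aluminum alloy: E = 73.09, α = 23.9, σ_y = 425.0 → σ = 366 MPa, n = 1.16
  molybdenum: E = 323.1, α = 4.93, σ_y = 498.5 → σ = 333 MPa, n = 1.50
  GFRP laminate: E = 38.12, α = 12.4, σ_y = 312.0 → σ = 98.8 MPa, n = 3.16
The minimum is borosilicate glass at n = 0.799.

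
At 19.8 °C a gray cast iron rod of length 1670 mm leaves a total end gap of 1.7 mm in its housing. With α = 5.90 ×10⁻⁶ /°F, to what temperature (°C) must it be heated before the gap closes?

α = 5.90×10⁻⁶/°F × 9/5 = 10.6×10⁻⁶/K.
α·L₀·ΔT = 1.7 mm ⇒ ΔT = 1.7 / (10.6×10⁻⁶ × 1670.0) = 95.85 K.
T = 19.8 + 95.85 = 115.7 °C.

116 °C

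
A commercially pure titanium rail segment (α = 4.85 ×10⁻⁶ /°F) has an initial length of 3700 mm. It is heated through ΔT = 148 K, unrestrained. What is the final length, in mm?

3704.8 mm

Convert α: 4.85×10⁻⁶/°F × (9/5) = 8.73×10⁻⁶/K.
ΔL = α·L₀·ΔT = 8.73×10⁻⁶ × 3700 mm × 148.0 K = 4.78 mm.
L = L₀ + ΔL = 3700 + 4.78 = 3704.8 mm.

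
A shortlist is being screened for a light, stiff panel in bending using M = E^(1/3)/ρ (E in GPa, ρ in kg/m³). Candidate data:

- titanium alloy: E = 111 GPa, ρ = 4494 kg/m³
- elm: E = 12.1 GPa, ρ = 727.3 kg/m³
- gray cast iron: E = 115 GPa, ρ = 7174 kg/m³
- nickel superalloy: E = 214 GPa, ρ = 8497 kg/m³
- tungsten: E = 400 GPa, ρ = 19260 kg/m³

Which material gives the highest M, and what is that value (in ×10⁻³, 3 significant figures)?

Per-candidate index values:
  elm: M = 3.16×10⁻³
  titanium alloy: M = 1.07×10⁻³
  nickel superalloy: M = 0.704×10⁻³
  gray cast iron: M = 0.678×10⁻³
  tungsten: M = 0.383×10⁻³
Highest index: elm.

elm, M = 3.16×10⁻³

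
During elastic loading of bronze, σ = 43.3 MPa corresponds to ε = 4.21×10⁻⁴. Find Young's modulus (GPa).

103 GPa

E = σ/ε = 43.3 MPa / 4.21×10⁻⁴ = 102900 MPa = 103 GPa.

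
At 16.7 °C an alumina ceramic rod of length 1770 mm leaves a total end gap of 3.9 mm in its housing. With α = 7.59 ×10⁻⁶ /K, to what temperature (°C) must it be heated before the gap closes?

α·L₀·ΔT = 3.9 mm ⇒ ΔT = 3.9 / (7.59×10⁻⁶ × 1770.0) = 290.3 K.
T = 16.7 + 290.3 = 307.0 °C.

307 °C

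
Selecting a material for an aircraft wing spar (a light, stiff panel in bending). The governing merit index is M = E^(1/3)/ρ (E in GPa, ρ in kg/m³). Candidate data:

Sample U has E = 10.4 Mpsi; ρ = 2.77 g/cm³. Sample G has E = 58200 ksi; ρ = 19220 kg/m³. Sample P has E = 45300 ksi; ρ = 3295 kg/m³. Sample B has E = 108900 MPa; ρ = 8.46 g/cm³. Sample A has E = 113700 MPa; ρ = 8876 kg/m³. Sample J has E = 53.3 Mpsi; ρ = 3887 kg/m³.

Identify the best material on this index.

After converting to SI:
  sample U: E = 71.71 GPa, ρ = 2770 kg/m³
  sample G: E = 401.3 GPa, ρ = 19220 kg/m³
  sample P: E = 312.3 GPa, ρ = 3295 kg/m³
  sample B: E = 108.9 GPa, ρ = 8460 kg/m³
  sample A: E = 113.7 GPa, ρ = 8876 kg/m³
  sample J: E = 367.5 GPa, ρ = 3887 kg/m³
  sample P: M = 2.06×10⁻³
  sample J: M = 1.84×10⁻³
  sample U: M = 1.50×10⁻³
  sample B: M = 0.564×10⁻³
  sample A: M = 0.546×10⁻³
  sample G: M = 0.384×10⁻³
Sample P has the largest M.

sample P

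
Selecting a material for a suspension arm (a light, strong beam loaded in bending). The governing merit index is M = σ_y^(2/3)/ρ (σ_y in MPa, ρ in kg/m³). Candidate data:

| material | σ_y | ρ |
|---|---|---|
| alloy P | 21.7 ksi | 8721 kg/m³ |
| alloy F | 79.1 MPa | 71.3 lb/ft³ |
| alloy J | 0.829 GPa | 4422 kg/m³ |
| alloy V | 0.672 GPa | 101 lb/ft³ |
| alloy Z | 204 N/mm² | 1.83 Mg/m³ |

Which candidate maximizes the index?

alloy V

After converting to SI:
  alloy P: σ_y = 149.6 MPa, ρ = 8721 kg/m³
  alloy F: σ_y = 79.10 MPa, ρ = 1142 kg/m³
  alloy J: σ_y = 829.0 MPa, ρ = 4422 kg/m³
  alloy V: σ_y = 672.0 MPa, ρ = 1618 kg/m³
  alloy Z: σ_y = 204.0 MPa, ρ = 1830 kg/m³
  alloy V: M = 47.4×10⁻³
  alloy J: M = 20.0×10⁻³
  alloy Z: M = 18.9×10⁻³
  alloy F: M = 16.1×10⁻³
  alloy P: M = 3.23×10⁻³
Highest index: alloy V.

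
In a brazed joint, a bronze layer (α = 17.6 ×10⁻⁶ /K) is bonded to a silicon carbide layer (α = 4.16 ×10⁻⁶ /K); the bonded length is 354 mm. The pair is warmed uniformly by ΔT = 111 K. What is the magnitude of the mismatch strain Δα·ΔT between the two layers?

Δα = |17.6 − 4.16|×10⁻⁶/K = 13.4×10⁻⁶/K.
Mismatch strain = Δα·ΔT = 13.4×10⁻⁶ × 111.0 = 1.49×10⁻³.

1.49×10⁻³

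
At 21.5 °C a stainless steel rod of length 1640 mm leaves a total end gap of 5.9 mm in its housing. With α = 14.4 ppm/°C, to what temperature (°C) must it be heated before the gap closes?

α·L₀·ΔT = 5.9 mm ⇒ ΔT = 5.9 / (14.4×10⁻⁶ × 1640.0) = 249.8 K.
T = 21.5 + 249.8 = 271.3 °C.

271 °C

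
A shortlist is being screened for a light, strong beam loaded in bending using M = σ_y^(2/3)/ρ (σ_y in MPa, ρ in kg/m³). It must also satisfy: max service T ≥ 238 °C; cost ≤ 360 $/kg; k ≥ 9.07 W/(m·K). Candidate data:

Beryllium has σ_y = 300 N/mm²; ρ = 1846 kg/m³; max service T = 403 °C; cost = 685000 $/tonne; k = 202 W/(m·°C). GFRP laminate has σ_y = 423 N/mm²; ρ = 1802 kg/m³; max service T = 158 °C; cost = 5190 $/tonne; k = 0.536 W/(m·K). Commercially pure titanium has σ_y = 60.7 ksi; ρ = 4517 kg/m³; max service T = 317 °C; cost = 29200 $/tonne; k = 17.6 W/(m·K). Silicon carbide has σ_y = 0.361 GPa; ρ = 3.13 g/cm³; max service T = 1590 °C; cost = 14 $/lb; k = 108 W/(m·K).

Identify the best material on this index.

Screen on constraints: max service T ≥ 238 °C; cost ≤ 360 $/kg; k ≥ 9.07 W/(m·K). Survivors: commercially pure titanium, silicon carbide.
In SI units:
  commercially pure titanium: σ_y = 418.5 MPa, ρ = 4517 kg/m³
  silicon carbide: σ_y = 361.0 MPa, ρ = 3130 kg/m³
  silicon carbide: M = 16.2×10⁻³
  commercially pure titanium: M = 12.4×10⁻³
Highest index: silicon carbide.

silicon carbide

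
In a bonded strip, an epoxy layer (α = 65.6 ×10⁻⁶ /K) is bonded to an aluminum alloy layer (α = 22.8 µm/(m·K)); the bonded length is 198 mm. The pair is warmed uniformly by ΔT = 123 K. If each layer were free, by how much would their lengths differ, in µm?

1040 µm

Δα = |65.6 − 22.8|×10⁻⁶/K = 42.8×10⁻⁶/K.
ΔL_mismatch = Δα·L·ΔT = 42.8×10⁻⁶ × 198.0 mm × 123.0 K = 1040 µm.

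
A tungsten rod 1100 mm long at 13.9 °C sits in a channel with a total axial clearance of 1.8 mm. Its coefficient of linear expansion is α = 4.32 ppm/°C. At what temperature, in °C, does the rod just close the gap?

α·L₀·ΔT = 1.8 mm ⇒ ΔT = 1.8 / (4.32×10⁻⁶ × 1100.0) = 378.8 K.
T = 13.9 + 378.8 = 392.7 °C.

393 °C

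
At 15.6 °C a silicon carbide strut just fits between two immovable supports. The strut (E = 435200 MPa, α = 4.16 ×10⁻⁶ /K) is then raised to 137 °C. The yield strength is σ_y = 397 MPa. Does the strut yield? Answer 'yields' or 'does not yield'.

does not yield

E = 435200 MPa = 435.2 GPa.
ΔT = 121.4 K. Constrained thermal stress σ = E·α·ΔT = 435.2×10³ MPa × 4.16×10⁻⁶ × 121.4 = 220 MPa (compressive).
Compare to σ_y = 397 MPa: σ < σ_y, so it does not yield.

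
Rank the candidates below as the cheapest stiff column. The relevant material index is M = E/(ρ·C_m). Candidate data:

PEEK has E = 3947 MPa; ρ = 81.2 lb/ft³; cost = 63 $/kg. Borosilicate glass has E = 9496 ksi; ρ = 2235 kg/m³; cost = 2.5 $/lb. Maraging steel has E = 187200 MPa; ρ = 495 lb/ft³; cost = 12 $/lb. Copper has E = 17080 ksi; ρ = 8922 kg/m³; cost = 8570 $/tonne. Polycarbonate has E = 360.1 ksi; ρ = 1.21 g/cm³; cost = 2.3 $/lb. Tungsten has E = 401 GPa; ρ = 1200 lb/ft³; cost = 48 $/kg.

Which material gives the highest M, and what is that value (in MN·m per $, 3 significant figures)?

borosilicate glass, M = 5.32 MN·m per $

After converting to SI:
  PEEK: E = 3.947 GPa, ρ = 1301 kg/m³, cost = 63.00 $/kg
  borosilicate glass: E = 65.47 GPa, ρ = 2235 kg/m³, cost = 5.511 $/kg
  maraging steel: E = 187.2 GPa, ρ = 7929 kg/m³, cost = 26.46 $/kg
  copper: E = 117.8 GPa, ρ = 8922 kg/m³, cost = 8.570 $/kg
  polycarbonate: E = 2.483 GPa, ρ = 1210 kg/m³, cost = 5.071 $/kg
  tungsten: E = 401.0 GPa, ρ = 19220 kg/m³, cost = 48.00 $/kg
  borosilicate glass: M = 5.32 MN·m per $
  copper: M = 1.54 MN·m per $
  maraging steel: M = 0.892 MN·m per $
  tungsten: M = 0.435 MN·m per $
  polycarbonate: M = 0.405 MN·m per $
  PEEK: M = 0.0482 MN·m per $
Borosilicate glass has the largest M.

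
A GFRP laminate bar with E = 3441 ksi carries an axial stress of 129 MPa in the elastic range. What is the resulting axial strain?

5.44×10⁻³

E = 3441 ksi = 23.72 GPa = 23720 MPa.
ε = σ/E = 129 / 23720 = 5.44×10⁻³.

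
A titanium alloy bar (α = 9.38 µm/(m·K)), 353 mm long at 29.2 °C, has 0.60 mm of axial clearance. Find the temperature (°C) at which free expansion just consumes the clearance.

210 °C

α·L₀·ΔT = 0.6 mm ⇒ ΔT = 0.6 / (9.38×10⁻⁶ × 353.0) = 181.2 K.
T = 29.2 + 181.2 = 210.4 °C.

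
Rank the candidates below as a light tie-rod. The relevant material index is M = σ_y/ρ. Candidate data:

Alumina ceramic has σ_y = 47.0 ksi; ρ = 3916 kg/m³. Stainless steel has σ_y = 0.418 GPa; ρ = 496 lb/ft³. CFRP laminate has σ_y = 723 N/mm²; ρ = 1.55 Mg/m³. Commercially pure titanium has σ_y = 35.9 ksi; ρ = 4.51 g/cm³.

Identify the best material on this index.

CFRP laminate

Convert each candidate to consistent units, then evaluate M:
  alumina ceramic: σ_y = 324.1 MPa, ρ = 3916 kg/m³
  stainless steel: σ_y = 418.0 MPa, ρ = 7945 kg/m³
  CFRP laminate: σ_y = 723.0 MPa, ρ = 1550 kg/m³
  commercially pure titanium: σ_y = 247.5 MPa, ρ = 4510 kg/m³
  CFRP laminate: M = 466 kN·m/kg
  alumina ceramic: M = 82.8 kN·m/kg
  commercially pure titanium: M = 54.9 kN·m/kg
  stainless steel: M = 52.6 kN·m/kg
Highest index: CFRP laminate.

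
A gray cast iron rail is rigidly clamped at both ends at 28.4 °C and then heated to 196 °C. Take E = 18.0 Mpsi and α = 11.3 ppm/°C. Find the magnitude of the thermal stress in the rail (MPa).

E = 18.0 Mpsi = 124.1 GPa.
ΔT = 167.6 K. Constrained thermal stress σ = E·α·ΔT = 124.1×10³ MPa × 11.3×10⁻⁶ × 167.6 = 235 MPa (compressive).

235 MPa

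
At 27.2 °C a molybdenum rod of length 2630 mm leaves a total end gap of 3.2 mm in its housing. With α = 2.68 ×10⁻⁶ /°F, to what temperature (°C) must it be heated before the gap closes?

279 °C

α = 2.68×10⁻⁶/°F × 9/5 = 4.82×10⁻⁶/K.
α·L₀·ΔT = 3.2 mm ⇒ ΔT = 3.2 / (4.82×10⁻⁶ × 2630.0) = 252.2 K.
T = 27.2 + 252.2 = 279.4 °C.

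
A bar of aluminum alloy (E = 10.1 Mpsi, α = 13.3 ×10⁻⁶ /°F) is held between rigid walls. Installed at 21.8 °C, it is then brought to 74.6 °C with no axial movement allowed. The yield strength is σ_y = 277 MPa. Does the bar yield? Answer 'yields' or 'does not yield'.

E = 10.1 Mpsi = 69.64 GPa.
α = 13.3×10⁻⁶/°F × 9/5 = 23.9×10⁻⁶/K.
ΔT = 52.80 K. Constrained thermal stress σ = E·α·ΔT = 69.64×10³ MPa × 23.9×10⁻⁶ × 52.80 = 88.0 MPa (compressive).
Compare to σ_y = 277 MPa: σ < σ_y, so it does not yield.

does not yield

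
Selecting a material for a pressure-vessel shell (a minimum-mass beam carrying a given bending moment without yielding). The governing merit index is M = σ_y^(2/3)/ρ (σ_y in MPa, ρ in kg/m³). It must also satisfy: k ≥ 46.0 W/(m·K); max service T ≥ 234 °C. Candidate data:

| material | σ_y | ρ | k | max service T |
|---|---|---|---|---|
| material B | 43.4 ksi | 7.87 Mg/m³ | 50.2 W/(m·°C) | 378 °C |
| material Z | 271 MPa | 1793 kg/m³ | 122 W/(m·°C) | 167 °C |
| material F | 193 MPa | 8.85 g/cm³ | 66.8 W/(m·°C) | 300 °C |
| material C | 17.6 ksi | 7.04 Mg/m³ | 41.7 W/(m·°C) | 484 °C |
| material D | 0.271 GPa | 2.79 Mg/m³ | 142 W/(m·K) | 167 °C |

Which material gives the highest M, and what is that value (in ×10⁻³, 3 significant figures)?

Screen on constraints: k ≥ 46.0 W/(m·K); max service T ≥ 234 °C. Survivors: material B, material F.
Convert each candidate to consistent units, then evaluate M:
  material B: σ_y = 299.2 MPa, ρ = 7870 kg/m³
  material F: σ_y = 193.0 MPa, ρ = 8850 kg/m³
  material B: M = 5.68×10⁻³
  material F: M = 3.77×10⁻³
Material B ranks first.

material B, M = 5.68×10⁻³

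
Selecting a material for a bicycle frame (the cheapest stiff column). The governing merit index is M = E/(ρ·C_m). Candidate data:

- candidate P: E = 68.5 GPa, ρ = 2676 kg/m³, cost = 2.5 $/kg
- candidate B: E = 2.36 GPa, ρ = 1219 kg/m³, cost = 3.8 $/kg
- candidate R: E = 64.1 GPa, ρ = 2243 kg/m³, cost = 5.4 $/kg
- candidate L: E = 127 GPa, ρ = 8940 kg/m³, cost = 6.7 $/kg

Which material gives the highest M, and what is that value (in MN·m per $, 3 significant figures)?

candidate P, M = 10.2 MN·m per $

Computing M directly (units already consistent):
  candidate P: M = 10.2 MN·m per $
  candidate R: M = 5.29 MN·m per $
  candidate L: M = 2.12 MN·m per $
  candidate B: M = 0.509 MN·m per $
Highest index: candidate P.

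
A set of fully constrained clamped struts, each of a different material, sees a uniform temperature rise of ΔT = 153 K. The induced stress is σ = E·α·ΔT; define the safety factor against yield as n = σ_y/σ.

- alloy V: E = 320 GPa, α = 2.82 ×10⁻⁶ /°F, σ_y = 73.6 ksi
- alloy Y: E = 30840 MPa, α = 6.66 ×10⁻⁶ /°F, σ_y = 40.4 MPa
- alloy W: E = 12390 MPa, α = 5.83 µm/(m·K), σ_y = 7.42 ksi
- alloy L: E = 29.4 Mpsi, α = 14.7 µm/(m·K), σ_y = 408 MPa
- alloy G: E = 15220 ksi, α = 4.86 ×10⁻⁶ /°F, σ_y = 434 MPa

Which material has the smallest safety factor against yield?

alloy Y

Per material, after unit conversion:
  alloy V: E = 320.0, α = 5.08, σ_y = 507.5 → σ = 249 MPa, n = 2.04
  alloy Y: E = 30.84, α = 12.0, σ_y = 40.40 → σ = 56.6 MPa, n = 0.714
  alloy W: E = 12.39, α = 5.83, σ_y = 51.16 → σ = 11.1 MPa, n = 4.63
  alloy L: E = 202.7, α = 14.7, σ_y = 408.0 → σ = 456 MPa, n = 0.895
  alloy G: E = 104.9, α = 8.75, σ_y = 434.0 → σ = 140 MPa, n = 3.09
Alloy Y has the lowest safety factor, n = 0.714.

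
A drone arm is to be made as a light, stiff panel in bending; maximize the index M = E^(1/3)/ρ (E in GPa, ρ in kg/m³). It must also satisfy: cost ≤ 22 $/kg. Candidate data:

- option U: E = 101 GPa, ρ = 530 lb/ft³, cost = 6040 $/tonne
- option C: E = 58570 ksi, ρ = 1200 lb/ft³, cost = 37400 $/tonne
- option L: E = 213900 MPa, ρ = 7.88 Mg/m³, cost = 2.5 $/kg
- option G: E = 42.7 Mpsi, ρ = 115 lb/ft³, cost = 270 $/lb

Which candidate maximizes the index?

option L

Screen on constraints: cost ≤ 22 $/kg. Survivors: option U, option L.
Convert each candidate to consistent units, then evaluate M:
  option U: E = 101.0 GPa, ρ = 8490 kg/m³
  option L: E = 213.9 GPa, ρ = 7880 kg/m³
  option L: M = 0.759×10⁻³
  option U: M = 0.549×10⁻³
Highest index: option L.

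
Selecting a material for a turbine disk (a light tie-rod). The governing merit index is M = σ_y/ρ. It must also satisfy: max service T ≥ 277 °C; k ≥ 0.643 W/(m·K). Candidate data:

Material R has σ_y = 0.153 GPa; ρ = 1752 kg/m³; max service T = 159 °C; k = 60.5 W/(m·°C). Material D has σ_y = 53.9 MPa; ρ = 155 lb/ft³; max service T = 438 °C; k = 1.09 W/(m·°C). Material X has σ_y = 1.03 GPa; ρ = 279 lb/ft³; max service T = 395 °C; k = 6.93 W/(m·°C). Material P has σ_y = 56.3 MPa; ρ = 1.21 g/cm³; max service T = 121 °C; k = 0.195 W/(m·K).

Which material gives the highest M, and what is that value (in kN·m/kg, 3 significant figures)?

material X, M = 230 kN·m/kg

Screen on constraints: max service T ≥ 277 °C; k ≥ 0.643 W/(m·K). Survivors: material D, material X.
After converting to SI:
  material D: σ_y = 53.90 MPa, ρ = 2483 kg/m³
  material X: σ_y = 1030 MPa, ρ = 4469 kg/m³
  material X: M = 230 kN·m/kg
  material D: M = 21.7 kN·m/kg
Highest index: material X.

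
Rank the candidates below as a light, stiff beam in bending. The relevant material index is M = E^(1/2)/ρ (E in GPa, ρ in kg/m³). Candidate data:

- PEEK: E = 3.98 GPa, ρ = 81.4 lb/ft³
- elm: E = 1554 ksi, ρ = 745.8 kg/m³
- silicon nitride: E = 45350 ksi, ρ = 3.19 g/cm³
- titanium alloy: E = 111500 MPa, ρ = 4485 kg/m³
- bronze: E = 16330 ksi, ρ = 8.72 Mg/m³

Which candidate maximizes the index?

silicon nitride

Putting every candidate on a common basis:
  PEEK: E = 3.980 GPa, ρ = 1304 kg/m³
  elm: E = 10.71 GPa, ρ = 745.8 kg/m³
  silicon nitride: E = 312.7 GPa, ρ = 3190 kg/m³
  titanium alloy: E = 111.5 GPa, ρ = 4485 kg/m³
  bronze: E = 112.6 GPa, ρ = 8720 kg/m³
  silicon nitride: M = 5.54×10⁻³
  elm: M = 4.39×10⁻³
  titanium alloy: M = 2.35×10⁻³
  PEEK: M = 1.53×10⁻³
  bronze: M = 1.22×10⁻³
Highest index: silicon nitride.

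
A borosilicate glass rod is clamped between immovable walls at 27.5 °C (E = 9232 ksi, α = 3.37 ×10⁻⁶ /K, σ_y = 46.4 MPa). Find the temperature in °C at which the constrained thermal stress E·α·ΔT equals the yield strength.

244 °C

E = 9232 ksi = 63.65 GPa.
E·α·ΔT = 46.40 MPa ⇒ ΔT = 46.40 / (63.65×10³ × 3.37×10⁻⁶) = 216.3 K.
T = 27.5 + 216.3 = 243.8 °C.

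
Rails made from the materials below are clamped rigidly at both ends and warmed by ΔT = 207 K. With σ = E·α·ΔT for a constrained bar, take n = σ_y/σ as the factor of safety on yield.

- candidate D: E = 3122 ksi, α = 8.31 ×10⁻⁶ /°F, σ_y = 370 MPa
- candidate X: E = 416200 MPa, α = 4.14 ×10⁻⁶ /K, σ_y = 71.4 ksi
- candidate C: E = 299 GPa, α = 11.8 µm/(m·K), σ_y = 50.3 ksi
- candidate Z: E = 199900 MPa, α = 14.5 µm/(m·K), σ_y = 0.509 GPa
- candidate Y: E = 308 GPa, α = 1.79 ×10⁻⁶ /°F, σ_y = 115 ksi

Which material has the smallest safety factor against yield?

Converting E to GPa, α to ×10⁻⁶/K, σ_y to MPa, then σ and n for each:
  candidate D: E = 21.53, α = 15.0, σ_y = 370.0 → σ = 66.6 MPa, n = 5.55
  candidate X: E = 416.2, α = 4.14, σ_y = 492.3 → σ = 357 MPa, n = 1.38
  candidate C: E = 299.0, α = 11.8, σ_y = 346.8 → σ = 730 MPa, n = 0.475
  candidate Z: E = 199.9, α = 14.5, σ_y = 509.0 → σ = 600 MPa, n = 0.848
  candidate Y: E = 308.0, α = 3.22, σ_y = 792.9 → σ = 205 MPa, n = 3.86
Smallest n: candidate C with n = 0.475.

candidate C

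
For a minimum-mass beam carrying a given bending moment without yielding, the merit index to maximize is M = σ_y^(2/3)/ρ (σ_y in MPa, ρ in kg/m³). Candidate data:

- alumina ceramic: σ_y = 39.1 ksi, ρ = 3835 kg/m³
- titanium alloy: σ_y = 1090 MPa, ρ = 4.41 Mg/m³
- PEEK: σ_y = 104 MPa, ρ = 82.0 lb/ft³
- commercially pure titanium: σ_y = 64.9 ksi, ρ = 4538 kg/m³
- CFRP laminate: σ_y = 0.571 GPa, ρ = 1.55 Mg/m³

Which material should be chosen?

After converting to SI:
  alumina ceramic: σ_y = 269.6 MPa, ρ = 3835 kg/m³
  titanium alloy: σ_y = 1090 MPa, ρ = 4410 kg/m³
  PEEK: σ_y = 104.0 MPa, ρ = 1314 kg/m³
  commercially pure titanium: σ_y = 447.5 MPa, ρ = 4538 kg/m³
  CFRP laminate: σ_y = 571.0 MPa, ρ = 1550 kg/m³
  CFRP laminate: M = 44.4×10⁻³
  titanium alloy: M = 24.0×10⁻³
  PEEK: M = 16.8×10⁻³
  commercially pure titanium: M = 12.9×10⁻³
  alumina ceramic: M = 10.9×10⁻³
The maximum is for CFRP laminate.

CFRP laminate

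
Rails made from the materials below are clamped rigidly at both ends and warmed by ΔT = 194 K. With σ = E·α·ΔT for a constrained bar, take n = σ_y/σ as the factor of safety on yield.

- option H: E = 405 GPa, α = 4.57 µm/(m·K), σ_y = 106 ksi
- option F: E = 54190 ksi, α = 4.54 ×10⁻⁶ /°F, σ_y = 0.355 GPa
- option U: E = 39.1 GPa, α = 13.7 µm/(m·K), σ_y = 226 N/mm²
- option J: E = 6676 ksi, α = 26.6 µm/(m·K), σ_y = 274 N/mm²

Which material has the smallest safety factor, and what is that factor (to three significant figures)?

Converting E to GPa, α to ×10⁻⁶/K, σ_y to MPa, then σ and n for each:
  option H: E = 405.0, α = 4.57, σ_y = 730.8 → σ = 359 MPa, n = 2.04
  option F: E = 373.6, α = 8.17, σ_y = 355.0 → σ = 592 MPa, n = 0.599
  option U: E = 39.10, α = 13.7, σ_y = 226.0 → σ = 104 MPa, n = 2.17
  option J: E = 46.03, α = 26.6, σ_y = 274.0 → σ = 238 MPa, n = 1.15
Option F has the lowest safety factor, n = 0.599.

option F, n = 0.599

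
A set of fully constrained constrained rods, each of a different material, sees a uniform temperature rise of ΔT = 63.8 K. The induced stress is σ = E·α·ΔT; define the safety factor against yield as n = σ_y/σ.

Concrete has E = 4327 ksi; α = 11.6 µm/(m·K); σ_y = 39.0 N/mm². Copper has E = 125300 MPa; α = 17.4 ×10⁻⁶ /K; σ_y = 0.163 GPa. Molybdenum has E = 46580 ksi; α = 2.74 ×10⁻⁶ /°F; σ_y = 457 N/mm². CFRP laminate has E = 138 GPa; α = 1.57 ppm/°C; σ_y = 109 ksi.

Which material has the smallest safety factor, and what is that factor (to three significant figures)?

With everything in SI (GPa, ×10⁻⁶/K, MPa):
  concrete: E = 29.83, α = 11.6, σ_y = 39.00 → σ = 22.1 MPa, n = 1.77
  copper: E = 125.3, α = 17.4, σ_y = 163.0 → σ = 139 MPa, n = 1.17
  molybdenum: E = 321.2, α = 4.93, σ_y = 457.0 → σ = 101 MPa, n = 4.52
  CFRP laminate: E = 138.0, α = 1.57, σ_y = 751.5 → σ = 13.8 MPa, n = 54.4
Smallest n: copper with n = 1.17.

copper, n = 1.17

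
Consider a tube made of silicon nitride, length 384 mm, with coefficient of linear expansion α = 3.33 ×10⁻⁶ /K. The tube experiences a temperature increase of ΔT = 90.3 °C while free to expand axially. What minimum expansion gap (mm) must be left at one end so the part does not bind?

ΔL = α·L₀·ΔT = 3.33×10⁻⁶ × 384 mm × 90.30 K = 0.115 mm.

0.115 mm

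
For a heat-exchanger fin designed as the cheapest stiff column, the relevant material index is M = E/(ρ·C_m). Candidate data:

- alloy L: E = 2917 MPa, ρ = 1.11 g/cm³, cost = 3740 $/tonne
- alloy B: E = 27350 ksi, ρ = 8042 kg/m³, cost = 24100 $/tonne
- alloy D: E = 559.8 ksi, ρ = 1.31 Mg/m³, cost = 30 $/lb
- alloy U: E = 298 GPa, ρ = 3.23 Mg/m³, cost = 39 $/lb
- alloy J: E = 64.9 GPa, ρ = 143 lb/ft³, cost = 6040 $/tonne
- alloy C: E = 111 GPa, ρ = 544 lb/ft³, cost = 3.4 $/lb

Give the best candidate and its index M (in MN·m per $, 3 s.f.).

After converting to SI:
  alloy L: E = 2.917 GPa, ρ = 1110 kg/m³, cost = 3.740 $/kg
  alloy B: E = 188.6 GPa, ρ = 8042 kg/m³, cost = 24.10 $/kg
  alloy D: E = 3.860 GPa, ρ = 1310 kg/m³, cost = 66.14 $/kg
  alloy U: E = 298.0 GPa, ρ = 3230 kg/m³, cost = 85.98 $/kg
  alloy J: E = 64.90 GPa, ρ = 2291 kg/m³, cost = 6.040 $/kg
  alloy C: E = 111.0 GPa, ρ = 8714 kg/m³, cost = 7.496 $/kg
  alloy J: M = 4.69 MN·m per $
  alloy C: M = 1.70 MN·m per $
  alloy U: M = 1.07 MN·m per $
  alloy B: M = 0.973 MN·m per $
  alloy L: M = 0.703 MN·m per $
  alloy D: M = 0.0445 MN·m per $
Alloy J ranks first.

alloy J, M = 4.69 MN·m per $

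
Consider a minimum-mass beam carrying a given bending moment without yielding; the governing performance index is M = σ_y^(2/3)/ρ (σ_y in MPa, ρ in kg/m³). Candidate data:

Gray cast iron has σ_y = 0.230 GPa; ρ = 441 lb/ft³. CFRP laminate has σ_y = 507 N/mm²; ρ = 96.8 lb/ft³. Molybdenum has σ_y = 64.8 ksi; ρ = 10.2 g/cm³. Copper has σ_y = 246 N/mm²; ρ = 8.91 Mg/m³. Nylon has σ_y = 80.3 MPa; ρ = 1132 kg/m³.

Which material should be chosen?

In SI units:
  gray cast iron: σ_y = 230.0 MPa, ρ = 7064 kg/m³
  CFRP laminate: σ_y = 507.0 MPa, ρ = 1551 kg/m³
  molybdenum: σ_y = 446.8 MPa, ρ = 10200 kg/m³
  copper: σ_y = 246.0 MPa, ρ = 8910 kg/m³
  nylon: σ_y = 80.30 MPa, ρ = 1132 kg/m³
  CFRP laminate: M = 41.0×10⁻³
  nylon: M = 16.4×10⁻³
  molybdenum: M = 5.73×10⁻³
  gray cast iron: M = 5.31×10⁻³
  copper: M = 4.41×10⁻³
The maximum is for CFRP laminate.

CFRP laminate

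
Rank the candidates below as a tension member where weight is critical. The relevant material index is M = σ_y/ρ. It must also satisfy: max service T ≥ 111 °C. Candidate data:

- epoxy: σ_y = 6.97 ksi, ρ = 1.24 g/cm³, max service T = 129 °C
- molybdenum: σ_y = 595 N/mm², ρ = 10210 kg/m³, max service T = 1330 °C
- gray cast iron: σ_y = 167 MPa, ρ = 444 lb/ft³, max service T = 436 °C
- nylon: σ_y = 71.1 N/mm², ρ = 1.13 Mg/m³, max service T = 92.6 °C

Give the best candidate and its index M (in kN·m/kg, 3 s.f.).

Screen on constraints: max service T ≥ 111 °C. Survivors: epoxy, molybdenum, gray cast iron.
Normalizing units and computing the index:
  epoxy: σ_y = 48.06 MPa, ρ = 1240 kg/m³
  molybdenum: σ_y = 595.0 MPa, ρ = 10210 kg/m³
  gray cast iron: σ_y = 167.0 MPa, ρ = 7112 kg/m³
  molybdenum: M = 58.3 kN·m/kg
  epoxy: M = 38.8 kN·m/kg
  gray cast iron: M = 23.5 kN·m/kg
Molybdenum ranks first.

molybdenum, M = 58.3 kN·m/kg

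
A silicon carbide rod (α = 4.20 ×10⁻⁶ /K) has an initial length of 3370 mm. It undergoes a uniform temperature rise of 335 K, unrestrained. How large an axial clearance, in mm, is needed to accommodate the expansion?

ΔL = α·L₀·ΔT = 4.20×10⁻⁶ × 3370 mm × 335.0 K = 4.74 mm.

4.74 mm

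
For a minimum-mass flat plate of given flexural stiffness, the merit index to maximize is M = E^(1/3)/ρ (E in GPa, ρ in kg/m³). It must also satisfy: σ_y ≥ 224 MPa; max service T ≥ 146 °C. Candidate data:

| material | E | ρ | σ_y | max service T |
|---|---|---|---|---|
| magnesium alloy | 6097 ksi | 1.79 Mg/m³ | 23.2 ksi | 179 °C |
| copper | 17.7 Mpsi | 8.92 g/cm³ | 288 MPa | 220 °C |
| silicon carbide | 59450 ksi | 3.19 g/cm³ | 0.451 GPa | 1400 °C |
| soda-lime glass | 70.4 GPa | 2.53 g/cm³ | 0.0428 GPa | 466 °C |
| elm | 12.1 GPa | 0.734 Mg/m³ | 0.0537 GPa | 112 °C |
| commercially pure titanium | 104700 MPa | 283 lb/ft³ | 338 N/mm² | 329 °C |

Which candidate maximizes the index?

Screen on constraints: σ_y ≥ 224 MPa; max service T ≥ 146 °C. Survivors: copper, silicon carbide, commercially pure titanium.
Normalizing units and computing the index:
  copper: E = 122.0 GPa, ρ = 8920 kg/m³
  silicon carbide: E = 409.9 GPa, ρ = 3190 kg/m³
  commercially pure titanium: E = 104.7 GPa, ρ = 4533 kg/m³
  silicon carbide: M = 2.33×10⁻³
  commercially pure titanium: M = 1.04×10⁻³
  copper: M = 0.556×10⁻³
Silicon carbide ranks first.

silicon carbide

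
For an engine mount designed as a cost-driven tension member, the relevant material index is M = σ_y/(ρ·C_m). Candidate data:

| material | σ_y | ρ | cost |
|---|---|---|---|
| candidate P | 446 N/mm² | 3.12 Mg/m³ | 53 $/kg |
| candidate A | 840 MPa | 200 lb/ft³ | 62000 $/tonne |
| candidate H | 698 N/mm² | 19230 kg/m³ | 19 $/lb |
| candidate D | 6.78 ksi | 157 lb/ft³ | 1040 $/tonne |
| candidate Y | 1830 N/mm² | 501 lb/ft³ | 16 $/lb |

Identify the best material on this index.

In SI units:
  candidate P: σ_y = 446.0 MPa, ρ = 3120 kg/m³, cost = 53.00 $/kg
  candidate A: σ_y = 840.0 MPa, ρ = 3204 kg/m³, cost = 62.00 $/kg
  candidate H: σ_y = 698.0 MPa, ρ = 19230 kg/m³, cost = 41.89 $/kg
  candidate D: σ_y = 46.75 MPa, ρ = 2515 kg/m³, cost = 1.040 $/kg
  candidate Y: σ_y = 1830 MPa, ρ = 8025 kg/m³, cost = 35.27 $/kg
  candidate D: M = 17.9 kN·m per $
  candidate Y: M = 6.46 kN·m per $
  candidate A: M = 4.23 kN·m per $
  candidate P: M = 2.70 kN·m per $
  candidate H: M = 0.867 kN·m per $
Candidate D has the largest M.

candidate D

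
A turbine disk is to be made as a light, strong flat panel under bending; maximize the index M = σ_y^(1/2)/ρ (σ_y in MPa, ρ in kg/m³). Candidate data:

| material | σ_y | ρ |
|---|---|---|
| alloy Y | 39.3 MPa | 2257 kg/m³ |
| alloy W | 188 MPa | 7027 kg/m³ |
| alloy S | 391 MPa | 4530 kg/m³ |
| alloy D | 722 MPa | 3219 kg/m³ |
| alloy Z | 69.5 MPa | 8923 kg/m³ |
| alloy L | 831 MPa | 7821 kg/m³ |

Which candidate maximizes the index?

Per-candidate index values:
  alloy D: M = 8.35×10⁻³
  alloy S: M = 4.37×10⁻³
  alloy L: M = 3.69×10⁻³
  alloy Y: M = 2.78×10⁻³
  alloy W: M = 1.95×10⁻³
  alloy Z: M = 0.934×10⁻³
Highest index: alloy D.

alloy D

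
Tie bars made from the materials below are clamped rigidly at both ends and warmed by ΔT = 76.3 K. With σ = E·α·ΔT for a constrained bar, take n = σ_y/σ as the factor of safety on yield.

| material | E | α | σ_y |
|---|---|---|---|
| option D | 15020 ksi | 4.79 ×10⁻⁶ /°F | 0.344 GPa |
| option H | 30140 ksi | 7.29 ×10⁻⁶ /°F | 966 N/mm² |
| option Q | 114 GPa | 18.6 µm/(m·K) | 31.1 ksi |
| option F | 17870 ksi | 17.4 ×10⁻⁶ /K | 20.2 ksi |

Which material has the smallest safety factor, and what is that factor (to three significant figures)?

option F, n = 0.851

In consistent units (E in GPa, α in ×10⁻⁶/K, σ_y in MPa):
  option D: E = 103.6, α = 8.62, σ_y = 344.0 → σ = 68.1 MPa, n = 5.05
  option H: E = 207.8, α = 13.1, σ_y = 966.0 → σ = 208 MPa, n = 4.64
  option Q: E = 114.0, α = 18.6, σ_y = 214.4 → σ = 162 MPa, n = 1.33
  option F: E = 123.2, α = 17.4, σ_y = 139.3 → σ = 164 MPa, n = 0.851
The minimum is option F at n = 0.851.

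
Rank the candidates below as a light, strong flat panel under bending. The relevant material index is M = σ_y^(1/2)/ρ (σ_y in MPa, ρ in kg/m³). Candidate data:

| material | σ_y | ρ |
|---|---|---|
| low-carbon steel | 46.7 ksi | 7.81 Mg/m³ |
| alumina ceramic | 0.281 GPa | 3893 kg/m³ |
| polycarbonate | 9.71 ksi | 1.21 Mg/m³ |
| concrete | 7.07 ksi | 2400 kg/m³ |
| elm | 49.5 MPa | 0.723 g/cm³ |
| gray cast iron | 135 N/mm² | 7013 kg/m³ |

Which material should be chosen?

elm

Putting every candidate on a common basis:
  low-carbon steel: σ_y = 322.0 MPa, ρ = 7810 kg/m³
  alumina ceramic: σ_y = 281.0 MPa, ρ = 3893 kg/m³
  polycarbonate: σ_y = 66.95 MPa, ρ = 1210 kg/m³
  concrete: σ_y = 48.75 MPa, ρ = 2400 kg/m³
  elm: σ_y = 49.50 MPa, ρ = 723.0 kg/m³
  gray cast iron: σ_y = 135.0 MPa, ρ = 7013 kg/m³
  elm: M = 9.73×10⁻³
  polycarbonate: M = 6.76×10⁻³
  alumina ceramic: M = 4.31×10⁻³
  concrete: M = 2.91×10⁻³
  low-carbon steel: M = 2.30×10⁻³
  gray cast iron: M = 1.66×10⁻³
The maximum is for elm.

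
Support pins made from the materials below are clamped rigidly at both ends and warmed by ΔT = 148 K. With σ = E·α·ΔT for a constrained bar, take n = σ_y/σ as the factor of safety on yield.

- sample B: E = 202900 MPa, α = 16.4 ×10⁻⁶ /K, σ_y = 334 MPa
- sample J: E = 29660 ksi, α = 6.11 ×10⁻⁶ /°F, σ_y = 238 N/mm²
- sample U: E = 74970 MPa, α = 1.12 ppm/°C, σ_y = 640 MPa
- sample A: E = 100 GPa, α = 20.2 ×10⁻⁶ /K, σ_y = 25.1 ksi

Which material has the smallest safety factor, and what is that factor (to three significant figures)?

sample A, n = 0.579

Per material, after unit conversion:
  sample B: E = 202.9, α = 16.4, σ_y = 334.0 → σ = 492 MPa, n = 0.678
  sample J: E = 204.5, α = 11.0, σ_y = 238.0 → σ = 333 MPa, n = 0.715
  sample U: E = 74.97, α = 1.12, σ_y = 640.0 → σ = 12.4 MPa, n = 51.5
  sample A: E = 100.0, α = 20.2, σ_y = 173.1 → σ = 299 MPa, n = 0.579
The minimum is sample A at n = 0.579.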